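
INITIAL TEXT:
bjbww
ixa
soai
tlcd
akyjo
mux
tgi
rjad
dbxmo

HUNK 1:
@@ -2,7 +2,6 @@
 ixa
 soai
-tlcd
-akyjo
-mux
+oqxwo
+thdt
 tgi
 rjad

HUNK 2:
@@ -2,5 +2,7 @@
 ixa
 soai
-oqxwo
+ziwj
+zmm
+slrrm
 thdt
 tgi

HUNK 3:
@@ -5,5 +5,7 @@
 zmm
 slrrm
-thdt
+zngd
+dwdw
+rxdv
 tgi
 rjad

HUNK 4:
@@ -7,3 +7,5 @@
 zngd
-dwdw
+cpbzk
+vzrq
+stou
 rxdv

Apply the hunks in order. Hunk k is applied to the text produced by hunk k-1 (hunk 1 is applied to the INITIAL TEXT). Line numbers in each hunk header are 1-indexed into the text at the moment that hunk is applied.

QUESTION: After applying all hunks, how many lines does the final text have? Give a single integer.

Answer: 14

Derivation:
Hunk 1: at line 2 remove [tlcd,akyjo,mux] add [oqxwo,thdt] -> 8 lines: bjbww ixa soai oqxwo thdt tgi rjad dbxmo
Hunk 2: at line 2 remove [oqxwo] add [ziwj,zmm,slrrm] -> 10 lines: bjbww ixa soai ziwj zmm slrrm thdt tgi rjad dbxmo
Hunk 3: at line 5 remove [thdt] add [zngd,dwdw,rxdv] -> 12 lines: bjbww ixa soai ziwj zmm slrrm zngd dwdw rxdv tgi rjad dbxmo
Hunk 4: at line 7 remove [dwdw] add [cpbzk,vzrq,stou] -> 14 lines: bjbww ixa soai ziwj zmm slrrm zngd cpbzk vzrq stou rxdv tgi rjad dbxmo
Final line count: 14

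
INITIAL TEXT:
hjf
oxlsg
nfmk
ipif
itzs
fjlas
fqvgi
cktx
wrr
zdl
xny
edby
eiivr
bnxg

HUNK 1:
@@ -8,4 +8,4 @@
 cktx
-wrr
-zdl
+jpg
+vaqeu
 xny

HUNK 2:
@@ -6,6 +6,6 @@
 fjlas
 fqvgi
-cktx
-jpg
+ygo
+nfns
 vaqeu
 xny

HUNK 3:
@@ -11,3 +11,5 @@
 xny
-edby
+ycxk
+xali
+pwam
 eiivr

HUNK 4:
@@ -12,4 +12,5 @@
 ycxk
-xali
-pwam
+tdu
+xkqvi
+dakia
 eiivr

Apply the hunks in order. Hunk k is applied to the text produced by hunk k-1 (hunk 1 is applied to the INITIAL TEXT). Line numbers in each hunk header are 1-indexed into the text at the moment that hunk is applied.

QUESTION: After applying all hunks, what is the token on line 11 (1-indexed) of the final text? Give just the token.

Hunk 1: at line 8 remove [wrr,zdl] add [jpg,vaqeu] -> 14 lines: hjf oxlsg nfmk ipif itzs fjlas fqvgi cktx jpg vaqeu xny edby eiivr bnxg
Hunk 2: at line 6 remove [cktx,jpg] add [ygo,nfns] -> 14 lines: hjf oxlsg nfmk ipif itzs fjlas fqvgi ygo nfns vaqeu xny edby eiivr bnxg
Hunk 3: at line 11 remove [edby] add [ycxk,xali,pwam] -> 16 lines: hjf oxlsg nfmk ipif itzs fjlas fqvgi ygo nfns vaqeu xny ycxk xali pwam eiivr bnxg
Hunk 4: at line 12 remove [xali,pwam] add [tdu,xkqvi,dakia] -> 17 lines: hjf oxlsg nfmk ipif itzs fjlas fqvgi ygo nfns vaqeu xny ycxk tdu xkqvi dakia eiivr bnxg
Final line 11: xny

Answer: xny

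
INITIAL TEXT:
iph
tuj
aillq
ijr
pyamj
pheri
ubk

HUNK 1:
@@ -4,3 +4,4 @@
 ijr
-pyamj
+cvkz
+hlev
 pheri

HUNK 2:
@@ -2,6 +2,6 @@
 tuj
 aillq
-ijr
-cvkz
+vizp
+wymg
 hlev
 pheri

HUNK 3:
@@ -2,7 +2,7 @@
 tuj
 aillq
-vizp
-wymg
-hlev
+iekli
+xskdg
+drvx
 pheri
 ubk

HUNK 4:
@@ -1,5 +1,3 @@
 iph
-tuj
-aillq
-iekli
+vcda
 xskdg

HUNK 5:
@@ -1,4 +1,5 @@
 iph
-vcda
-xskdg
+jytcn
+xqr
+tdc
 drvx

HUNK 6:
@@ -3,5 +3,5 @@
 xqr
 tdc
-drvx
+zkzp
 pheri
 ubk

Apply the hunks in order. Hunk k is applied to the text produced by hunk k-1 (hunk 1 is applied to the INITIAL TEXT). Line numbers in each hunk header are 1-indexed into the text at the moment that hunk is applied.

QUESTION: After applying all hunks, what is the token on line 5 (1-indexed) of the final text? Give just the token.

Answer: zkzp

Derivation:
Hunk 1: at line 4 remove [pyamj] add [cvkz,hlev] -> 8 lines: iph tuj aillq ijr cvkz hlev pheri ubk
Hunk 2: at line 2 remove [ijr,cvkz] add [vizp,wymg] -> 8 lines: iph tuj aillq vizp wymg hlev pheri ubk
Hunk 3: at line 2 remove [vizp,wymg,hlev] add [iekli,xskdg,drvx] -> 8 lines: iph tuj aillq iekli xskdg drvx pheri ubk
Hunk 4: at line 1 remove [tuj,aillq,iekli] add [vcda] -> 6 lines: iph vcda xskdg drvx pheri ubk
Hunk 5: at line 1 remove [vcda,xskdg] add [jytcn,xqr,tdc] -> 7 lines: iph jytcn xqr tdc drvx pheri ubk
Hunk 6: at line 3 remove [drvx] add [zkzp] -> 7 lines: iph jytcn xqr tdc zkzp pheri ubk
Final line 5: zkzp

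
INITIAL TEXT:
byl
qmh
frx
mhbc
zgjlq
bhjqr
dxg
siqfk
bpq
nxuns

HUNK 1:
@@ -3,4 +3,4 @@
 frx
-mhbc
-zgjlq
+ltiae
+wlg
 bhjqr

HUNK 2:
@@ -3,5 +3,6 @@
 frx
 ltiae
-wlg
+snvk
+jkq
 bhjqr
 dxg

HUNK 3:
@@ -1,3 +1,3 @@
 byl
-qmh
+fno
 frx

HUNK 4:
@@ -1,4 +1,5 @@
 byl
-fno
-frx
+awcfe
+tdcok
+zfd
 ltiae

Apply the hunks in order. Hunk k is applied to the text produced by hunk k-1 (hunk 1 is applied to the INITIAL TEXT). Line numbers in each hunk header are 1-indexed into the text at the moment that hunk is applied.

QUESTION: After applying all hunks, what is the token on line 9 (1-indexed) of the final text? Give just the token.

Hunk 1: at line 3 remove [mhbc,zgjlq] add [ltiae,wlg] -> 10 lines: byl qmh frx ltiae wlg bhjqr dxg siqfk bpq nxuns
Hunk 2: at line 3 remove [wlg] add [snvk,jkq] -> 11 lines: byl qmh frx ltiae snvk jkq bhjqr dxg siqfk bpq nxuns
Hunk 3: at line 1 remove [qmh] add [fno] -> 11 lines: byl fno frx ltiae snvk jkq bhjqr dxg siqfk bpq nxuns
Hunk 4: at line 1 remove [fno,frx] add [awcfe,tdcok,zfd] -> 12 lines: byl awcfe tdcok zfd ltiae snvk jkq bhjqr dxg siqfk bpq nxuns
Final line 9: dxg

Answer: dxg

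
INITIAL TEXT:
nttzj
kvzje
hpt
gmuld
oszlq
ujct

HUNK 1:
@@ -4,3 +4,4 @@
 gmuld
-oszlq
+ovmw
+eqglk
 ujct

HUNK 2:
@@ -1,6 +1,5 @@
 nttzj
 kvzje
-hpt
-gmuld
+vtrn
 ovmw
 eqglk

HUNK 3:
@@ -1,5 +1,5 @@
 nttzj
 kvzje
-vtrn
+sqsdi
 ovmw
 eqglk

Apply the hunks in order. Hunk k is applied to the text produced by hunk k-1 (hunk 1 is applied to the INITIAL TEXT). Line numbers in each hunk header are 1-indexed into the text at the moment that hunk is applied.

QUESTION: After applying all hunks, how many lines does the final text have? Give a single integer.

Hunk 1: at line 4 remove [oszlq] add [ovmw,eqglk] -> 7 lines: nttzj kvzje hpt gmuld ovmw eqglk ujct
Hunk 2: at line 1 remove [hpt,gmuld] add [vtrn] -> 6 lines: nttzj kvzje vtrn ovmw eqglk ujct
Hunk 3: at line 1 remove [vtrn] add [sqsdi] -> 6 lines: nttzj kvzje sqsdi ovmw eqglk ujct
Final line count: 6

Answer: 6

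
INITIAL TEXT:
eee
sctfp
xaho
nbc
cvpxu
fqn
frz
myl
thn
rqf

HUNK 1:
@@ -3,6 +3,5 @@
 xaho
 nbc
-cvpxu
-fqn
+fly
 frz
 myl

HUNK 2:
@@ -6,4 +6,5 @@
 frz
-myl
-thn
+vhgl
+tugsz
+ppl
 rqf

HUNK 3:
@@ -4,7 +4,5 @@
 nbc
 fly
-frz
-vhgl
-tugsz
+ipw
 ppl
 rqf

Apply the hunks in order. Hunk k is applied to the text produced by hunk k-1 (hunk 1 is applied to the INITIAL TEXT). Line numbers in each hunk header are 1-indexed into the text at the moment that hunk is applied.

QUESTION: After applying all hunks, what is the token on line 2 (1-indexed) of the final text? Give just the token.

Answer: sctfp

Derivation:
Hunk 1: at line 3 remove [cvpxu,fqn] add [fly] -> 9 lines: eee sctfp xaho nbc fly frz myl thn rqf
Hunk 2: at line 6 remove [myl,thn] add [vhgl,tugsz,ppl] -> 10 lines: eee sctfp xaho nbc fly frz vhgl tugsz ppl rqf
Hunk 3: at line 4 remove [frz,vhgl,tugsz] add [ipw] -> 8 lines: eee sctfp xaho nbc fly ipw ppl rqf
Final line 2: sctfp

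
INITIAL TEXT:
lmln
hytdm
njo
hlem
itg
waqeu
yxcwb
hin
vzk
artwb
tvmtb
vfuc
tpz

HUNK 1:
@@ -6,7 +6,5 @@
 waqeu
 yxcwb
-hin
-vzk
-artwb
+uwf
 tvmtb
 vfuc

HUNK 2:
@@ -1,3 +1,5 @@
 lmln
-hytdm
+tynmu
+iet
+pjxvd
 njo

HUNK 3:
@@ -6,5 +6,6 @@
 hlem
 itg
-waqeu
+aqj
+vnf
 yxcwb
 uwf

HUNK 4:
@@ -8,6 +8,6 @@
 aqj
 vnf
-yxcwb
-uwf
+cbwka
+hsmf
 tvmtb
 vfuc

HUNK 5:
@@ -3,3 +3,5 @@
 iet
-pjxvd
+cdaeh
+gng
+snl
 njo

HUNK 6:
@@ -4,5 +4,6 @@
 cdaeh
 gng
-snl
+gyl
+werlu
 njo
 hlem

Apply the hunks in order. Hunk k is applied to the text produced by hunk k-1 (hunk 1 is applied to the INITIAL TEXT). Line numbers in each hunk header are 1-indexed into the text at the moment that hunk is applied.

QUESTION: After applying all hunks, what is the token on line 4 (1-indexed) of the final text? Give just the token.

Hunk 1: at line 6 remove [hin,vzk,artwb] add [uwf] -> 11 lines: lmln hytdm njo hlem itg waqeu yxcwb uwf tvmtb vfuc tpz
Hunk 2: at line 1 remove [hytdm] add [tynmu,iet,pjxvd] -> 13 lines: lmln tynmu iet pjxvd njo hlem itg waqeu yxcwb uwf tvmtb vfuc tpz
Hunk 3: at line 6 remove [waqeu] add [aqj,vnf] -> 14 lines: lmln tynmu iet pjxvd njo hlem itg aqj vnf yxcwb uwf tvmtb vfuc tpz
Hunk 4: at line 8 remove [yxcwb,uwf] add [cbwka,hsmf] -> 14 lines: lmln tynmu iet pjxvd njo hlem itg aqj vnf cbwka hsmf tvmtb vfuc tpz
Hunk 5: at line 3 remove [pjxvd] add [cdaeh,gng,snl] -> 16 lines: lmln tynmu iet cdaeh gng snl njo hlem itg aqj vnf cbwka hsmf tvmtb vfuc tpz
Hunk 6: at line 4 remove [snl] add [gyl,werlu] -> 17 lines: lmln tynmu iet cdaeh gng gyl werlu njo hlem itg aqj vnf cbwka hsmf tvmtb vfuc tpz
Final line 4: cdaeh

Answer: cdaeh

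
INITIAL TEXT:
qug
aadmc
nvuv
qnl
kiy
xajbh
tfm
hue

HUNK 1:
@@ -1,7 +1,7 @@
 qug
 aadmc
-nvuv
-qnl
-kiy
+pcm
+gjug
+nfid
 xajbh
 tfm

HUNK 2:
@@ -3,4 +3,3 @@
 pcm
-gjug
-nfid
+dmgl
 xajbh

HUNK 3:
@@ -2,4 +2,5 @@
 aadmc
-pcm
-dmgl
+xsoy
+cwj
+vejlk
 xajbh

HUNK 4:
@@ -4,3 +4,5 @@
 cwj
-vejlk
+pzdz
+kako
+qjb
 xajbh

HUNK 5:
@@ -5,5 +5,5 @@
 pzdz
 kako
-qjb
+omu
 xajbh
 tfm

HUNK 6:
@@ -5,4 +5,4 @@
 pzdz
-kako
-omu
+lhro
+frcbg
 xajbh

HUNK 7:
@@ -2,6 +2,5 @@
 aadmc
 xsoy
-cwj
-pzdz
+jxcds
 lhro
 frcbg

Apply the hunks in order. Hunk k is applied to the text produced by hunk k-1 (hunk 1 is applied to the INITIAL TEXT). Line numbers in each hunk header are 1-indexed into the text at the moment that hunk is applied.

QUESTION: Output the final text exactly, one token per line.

Answer: qug
aadmc
xsoy
jxcds
lhro
frcbg
xajbh
tfm
hue

Derivation:
Hunk 1: at line 1 remove [nvuv,qnl,kiy] add [pcm,gjug,nfid] -> 8 lines: qug aadmc pcm gjug nfid xajbh tfm hue
Hunk 2: at line 3 remove [gjug,nfid] add [dmgl] -> 7 lines: qug aadmc pcm dmgl xajbh tfm hue
Hunk 3: at line 2 remove [pcm,dmgl] add [xsoy,cwj,vejlk] -> 8 lines: qug aadmc xsoy cwj vejlk xajbh tfm hue
Hunk 4: at line 4 remove [vejlk] add [pzdz,kako,qjb] -> 10 lines: qug aadmc xsoy cwj pzdz kako qjb xajbh tfm hue
Hunk 5: at line 5 remove [qjb] add [omu] -> 10 lines: qug aadmc xsoy cwj pzdz kako omu xajbh tfm hue
Hunk 6: at line 5 remove [kako,omu] add [lhro,frcbg] -> 10 lines: qug aadmc xsoy cwj pzdz lhro frcbg xajbh tfm hue
Hunk 7: at line 2 remove [cwj,pzdz] add [jxcds] -> 9 lines: qug aadmc xsoy jxcds lhro frcbg xajbh tfm hue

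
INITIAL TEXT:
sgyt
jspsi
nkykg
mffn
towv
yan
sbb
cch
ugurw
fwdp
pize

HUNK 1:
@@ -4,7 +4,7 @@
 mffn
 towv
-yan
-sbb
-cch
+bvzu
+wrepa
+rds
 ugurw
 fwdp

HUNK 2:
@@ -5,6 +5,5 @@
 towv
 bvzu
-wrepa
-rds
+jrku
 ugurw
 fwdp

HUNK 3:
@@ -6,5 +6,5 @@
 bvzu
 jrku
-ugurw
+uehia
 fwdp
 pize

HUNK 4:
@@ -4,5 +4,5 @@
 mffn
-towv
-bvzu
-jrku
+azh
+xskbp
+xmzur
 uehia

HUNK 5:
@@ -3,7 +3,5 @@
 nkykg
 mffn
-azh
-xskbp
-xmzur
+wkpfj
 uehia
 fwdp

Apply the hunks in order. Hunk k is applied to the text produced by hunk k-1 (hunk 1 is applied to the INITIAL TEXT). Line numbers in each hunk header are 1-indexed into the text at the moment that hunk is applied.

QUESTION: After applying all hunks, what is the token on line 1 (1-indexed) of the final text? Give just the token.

Answer: sgyt

Derivation:
Hunk 1: at line 4 remove [yan,sbb,cch] add [bvzu,wrepa,rds] -> 11 lines: sgyt jspsi nkykg mffn towv bvzu wrepa rds ugurw fwdp pize
Hunk 2: at line 5 remove [wrepa,rds] add [jrku] -> 10 lines: sgyt jspsi nkykg mffn towv bvzu jrku ugurw fwdp pize
Hunk 3: at line 6 remove [ugurw] add [uehia] -> 10 lines: sgyt jspsi nkykg mffn towv bvzu jrku uehia fwdp pize
Hunk 4: at line 4 remove [towv,bvzu,jrku] add [azh,xskbp,xmzur] -> 10 lines: sgyt jspsi nkykg mffn azh xskbp xmzur uehia fwdp pize
Hunk 5: at line 3 remove [azh,xskbp,xmzur] add [wkpfj] -> 8 lines: sgyt jspsi nkykg mffn wkpfj uehia fwdp pize
Final line 1: sgyt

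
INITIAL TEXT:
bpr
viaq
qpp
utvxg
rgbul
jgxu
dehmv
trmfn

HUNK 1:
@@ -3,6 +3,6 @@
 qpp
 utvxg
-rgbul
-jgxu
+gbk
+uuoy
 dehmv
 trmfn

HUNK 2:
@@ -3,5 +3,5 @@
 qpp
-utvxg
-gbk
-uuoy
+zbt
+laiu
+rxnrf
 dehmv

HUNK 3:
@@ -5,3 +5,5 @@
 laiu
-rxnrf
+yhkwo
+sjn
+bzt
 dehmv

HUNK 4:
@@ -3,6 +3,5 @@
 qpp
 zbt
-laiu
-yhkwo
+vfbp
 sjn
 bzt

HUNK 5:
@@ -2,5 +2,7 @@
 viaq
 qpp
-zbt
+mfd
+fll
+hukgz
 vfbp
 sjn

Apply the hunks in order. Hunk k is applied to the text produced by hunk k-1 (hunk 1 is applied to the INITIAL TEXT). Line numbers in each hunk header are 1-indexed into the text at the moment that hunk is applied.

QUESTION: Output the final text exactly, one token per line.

Hunk 1: at line 3 remove [rgbul,jgxu] add [gbk,uuoy] -> 8 lines: bpr viaq qpp utvxg gbk uuoy dehmv trmfn
Hunk 2: at line 3 remove [utvxg,gbk,uuoy] add [zbt,laiu,rxnrf] -> 8 lines: bpr viaq qpp zbt laiu rxnrf dehmv trmfn
Hunk 3: at line 5 remove [rxnrf] add [yhkwo,sjn,bzt] -> 10 lines: bpr viaq qpp zbt laiu yhkwo sjn bzt dehmv trmfn
Hunk 4: at line 3 remove [laiu,yhkwo] add [vfbp] -> 9 lines: bpr viaq qpp zbt vfbp sjn bzt dehmv trmfn
Hunk 5: at line 2 remove [zbt] add [mfd,fll,hukgz] -> 11 lines: bpr viaq qpp mfd fll hukgz vfbp sjn bzt dehmv trmfn

Answer: bpr
viaq
qpp
mfd
fll
hukgz
vfbp
sjn
bzt
dehmv
trmfn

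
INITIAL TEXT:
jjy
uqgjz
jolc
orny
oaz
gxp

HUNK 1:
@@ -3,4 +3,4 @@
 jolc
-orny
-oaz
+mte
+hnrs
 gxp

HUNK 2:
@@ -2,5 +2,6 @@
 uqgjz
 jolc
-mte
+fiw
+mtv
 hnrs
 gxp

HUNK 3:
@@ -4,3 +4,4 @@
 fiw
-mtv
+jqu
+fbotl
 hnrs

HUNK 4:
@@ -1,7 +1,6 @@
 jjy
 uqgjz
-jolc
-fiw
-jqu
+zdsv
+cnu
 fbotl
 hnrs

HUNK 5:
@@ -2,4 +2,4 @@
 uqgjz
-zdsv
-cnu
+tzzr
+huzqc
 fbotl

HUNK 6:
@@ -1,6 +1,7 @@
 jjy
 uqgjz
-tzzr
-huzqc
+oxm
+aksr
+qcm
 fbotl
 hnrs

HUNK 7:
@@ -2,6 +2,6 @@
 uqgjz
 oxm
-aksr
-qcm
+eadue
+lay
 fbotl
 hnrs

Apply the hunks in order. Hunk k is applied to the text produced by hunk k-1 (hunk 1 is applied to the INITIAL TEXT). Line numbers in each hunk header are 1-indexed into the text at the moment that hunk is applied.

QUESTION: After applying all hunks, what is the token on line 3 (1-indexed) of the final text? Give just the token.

Hunk 1: at line 3 remove [orny,oaz] add [mte,hnrs] -> 6 lines: jjy uqgjz jolc mte hnrs gxp
Hunk 2: at line 2 remove [mte] add [fiw,mtv] -> 7 lines: jjy uqgjz jolc fiw mtv hnrs gxp
Hunk 3: at line 4 remove [mtv] add [jqu,fbotl] -> 8 lines: jjy uqgjz jolc fiw jqu fbotl hnrs gxp
Hunk 4: at line 1 remove [jolc,fiw,jqu] add [zdsv,cnu] -> 7 lines: jjy uqgjz zdsv cnu fbotl hnrs gxp
Hunk 5: at line 2 remove [zdsv,cnu] add [tzzr,huzqc] -> 7 lines: jjy uqgjz tzzr huzqc fbotl hnrs gxp
Hunk 6: at line 1 remove [tzzr,huzqc] add [oxm,aksr,qcm] -> 8 lines: jjy uqgjz oxm aksr qcm fbotl hnrs gxp
Hunk 7: at line 2 remove [aksr,qcm] add [eadue,lay] -> 8 lines: jjy uqgjz oxm eadue lay fbotl hnrs gxp
Final line 3: oxm

Answer: oxm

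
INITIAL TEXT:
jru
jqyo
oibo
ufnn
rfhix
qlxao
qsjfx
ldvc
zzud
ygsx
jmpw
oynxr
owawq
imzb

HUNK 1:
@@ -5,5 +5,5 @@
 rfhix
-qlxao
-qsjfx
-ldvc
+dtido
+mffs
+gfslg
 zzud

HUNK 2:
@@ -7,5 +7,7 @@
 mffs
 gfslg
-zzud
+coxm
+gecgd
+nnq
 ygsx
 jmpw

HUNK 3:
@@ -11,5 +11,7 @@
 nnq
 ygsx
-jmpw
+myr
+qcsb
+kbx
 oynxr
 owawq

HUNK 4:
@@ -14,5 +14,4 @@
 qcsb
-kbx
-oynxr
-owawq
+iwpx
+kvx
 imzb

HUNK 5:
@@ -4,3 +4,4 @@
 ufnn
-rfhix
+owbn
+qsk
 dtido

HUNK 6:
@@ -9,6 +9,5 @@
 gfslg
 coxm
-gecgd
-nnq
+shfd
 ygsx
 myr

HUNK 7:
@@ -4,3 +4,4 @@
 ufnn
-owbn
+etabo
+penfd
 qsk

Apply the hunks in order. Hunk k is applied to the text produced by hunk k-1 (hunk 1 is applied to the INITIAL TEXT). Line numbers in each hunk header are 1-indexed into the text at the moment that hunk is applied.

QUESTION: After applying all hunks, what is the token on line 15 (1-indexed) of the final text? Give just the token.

Hunk 1: at line 5 remove [qlxao,qsjfx,ldvc] add [dtido,mffs,gfslg] -> 14 lines: jru jqyo oibo ufnn rfhix dtido mffs gfslg zzud ygsx jmpw oynxr owawq imzb
Hunk 2: at line 7 remove [zzud] add [coxm,gecgd,nnq] -> 16 lines: jru jqyo oibo ufnn rfhix dtido mffs gfslg coxm gecgd nnq ygsx jmpw oynxr owawq imzb
Hunk 3: at line 11 remove [jmpw] add [myr,qcsb,kbx] -> 18 lines: jru jqyo oibo ufnn rfhix dtido mffs gfslg coxm gecgd nnq ygsx myr qcsb kbx oynxr owawq imzb
Hunk 4: at line 14 remove [kbx,oynxr,owawq] add [iwpx,kvx] -> 17 lines: jru jqyo oibo ufnn rfhix dtido mffs gfslg coxm gecgd nnq ygsx myr qcsb iwpx kvx imzb
Hunk 5: at line 4 remove [rfhix] add [owbn,qsk] -> 18 lines: jru jqyo oibo ufnn owbn qsk dtido mffs gfslg coxm gecgd nnq ygsx myr qcsb iwpx kvx imzb
Hunk 6: at line 9 remove [gecgd,nnq] add [shfd] -> 17 lines: jru jqyo oibo ufnn owbn qsk dtido mffs gfslg coxm shfd ygsx myr qcsb iwpx kvx imzb
Hunk 7: at line 4 remove [owbn] add [etabo,penfd] -> 18 lines: jru jqyo oibo ufnn etabo penfd qsk dtido mffs gfslg coxm shfd ygsx myr qcsb iwpx kvx imzb
Final line 15: qcsb

Answer: qcsb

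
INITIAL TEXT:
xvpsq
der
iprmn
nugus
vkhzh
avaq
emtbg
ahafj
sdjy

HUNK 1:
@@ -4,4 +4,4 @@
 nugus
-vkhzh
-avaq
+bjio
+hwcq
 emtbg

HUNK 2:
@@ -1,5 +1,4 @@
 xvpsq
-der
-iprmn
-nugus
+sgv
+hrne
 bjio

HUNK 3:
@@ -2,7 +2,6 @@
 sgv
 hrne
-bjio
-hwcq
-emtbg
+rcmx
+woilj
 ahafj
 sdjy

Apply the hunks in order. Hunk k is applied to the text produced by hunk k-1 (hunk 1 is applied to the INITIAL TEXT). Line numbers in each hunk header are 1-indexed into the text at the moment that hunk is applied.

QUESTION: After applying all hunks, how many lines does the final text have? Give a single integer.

Answer: 7

Derivation:
Hunk 1: at line 4 remove [vkhzh,avaq] add [bjio,hwcq] -> 9 lines: xvpsq der iprmn nugus bjio hwcq emtbg ahafj sdjy
Hunk 2: at line 1 remove [der,iprmn,nugus] add [sgv,hrne] -> 8 lines: xvpsq sgv hrne bjio hwcq emtbg ahafj sdjy
Hunk 3: at line 2 remove [bjio,hwcq,emtbg] add [rcmx,woilj] -> 7 lines: xvpsq sgv hrne rcmx woilj ahafj sdjy
Final line count: 7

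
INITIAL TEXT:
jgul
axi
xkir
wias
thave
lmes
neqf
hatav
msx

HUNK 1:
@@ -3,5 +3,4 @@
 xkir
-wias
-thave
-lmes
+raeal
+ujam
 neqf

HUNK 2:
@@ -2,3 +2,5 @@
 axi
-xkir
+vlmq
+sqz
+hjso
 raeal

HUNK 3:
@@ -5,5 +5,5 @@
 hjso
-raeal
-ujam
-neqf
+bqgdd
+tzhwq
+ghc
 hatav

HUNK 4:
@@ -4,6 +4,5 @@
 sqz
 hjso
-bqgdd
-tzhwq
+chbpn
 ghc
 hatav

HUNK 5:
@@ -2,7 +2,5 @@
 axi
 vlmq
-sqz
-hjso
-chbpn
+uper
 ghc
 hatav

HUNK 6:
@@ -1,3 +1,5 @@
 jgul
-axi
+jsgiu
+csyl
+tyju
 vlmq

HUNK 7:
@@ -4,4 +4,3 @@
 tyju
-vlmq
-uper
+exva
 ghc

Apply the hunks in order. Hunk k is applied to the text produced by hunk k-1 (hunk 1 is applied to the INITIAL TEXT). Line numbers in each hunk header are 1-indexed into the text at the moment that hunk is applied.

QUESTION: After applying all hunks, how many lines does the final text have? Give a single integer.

Answer: 8

Derivation:
Hunk 1: at line 3 remove [wias,thave,lmes] add [raeal,ujam] -> 8 lines: jgul axi xkir raeal ujam neqf hatav msx
Hunk 2: at line 2 remove [xkir] add [vlmq,sqz,hjso] -> 10 lines: jgul axi vlmq sqz hjso raeal ujam neqf hatav msx
Hunk 3: at line 5 remove [raeal,ujam,neqf] add [bqgdd,tzhwq,ghc] -> 10 lines: jgul axi vlmq sqz hjso bqgdd tzhwq ghc hatav msx
Hunk 4: at line 4 remove [bqgdd,tzhwq] add [chbpn] -> 9 lines: jgul axi vlmq sqz hjso chbpn ghc hatav msx
Hunk 5: at line 2 remove [sqz,hjso,chbpn] add [uper] -> 7 lines: jgul axi vlmq uper ghc hatav msx
Hunk 6: at line 1 remove [axi] add [jsgiu,csyl,tyju] -> 9 lines: jgul jsgiu csyl tyju vlmq uper ghc hatav msx
Hunk 7: at line 4 remove [vlmq,uper] add [exva] -> 8 lines: jgul jsgiu csyl tyju exva ghc hatav msx
Final line count: 8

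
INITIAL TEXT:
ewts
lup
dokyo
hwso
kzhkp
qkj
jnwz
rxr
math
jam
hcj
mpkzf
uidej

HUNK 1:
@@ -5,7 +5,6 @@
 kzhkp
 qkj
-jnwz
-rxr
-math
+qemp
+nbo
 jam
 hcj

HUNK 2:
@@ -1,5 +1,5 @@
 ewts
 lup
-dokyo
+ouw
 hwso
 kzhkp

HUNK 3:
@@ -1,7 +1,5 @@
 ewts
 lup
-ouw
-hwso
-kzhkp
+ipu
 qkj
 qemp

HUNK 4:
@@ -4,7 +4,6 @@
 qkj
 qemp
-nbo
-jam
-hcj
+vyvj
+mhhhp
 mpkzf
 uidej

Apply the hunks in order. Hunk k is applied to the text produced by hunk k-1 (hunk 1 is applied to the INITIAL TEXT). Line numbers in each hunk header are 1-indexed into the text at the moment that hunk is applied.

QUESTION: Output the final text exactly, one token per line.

Answer: ewts
lup
ipu
qkj
qemp
vyvj
mhhhp
mpkzf
uidej

Derivation:
Hunk 1: at line 5 remove [jnwz,rxr,math] add [qemp,nbo] -> 12 lines: ewts lup dokyo hwso kzhkp qkj qemp nbo jam hcj mpkzf uidej
Hunk 2: at line 1 remove [dokyo] add [ouw] -> 12 lines: ewts lup ouw hwso kzhkp qkj qemp nbo jam hcj mpkzf uidej
Hunk 3: at line 1 remove [ouw,hwso,kzhkp] add [ipu] -> 10 lines: ewts lup ipu qkj qemp nbo jam hcj mpkzf uidej
Hunk 4: at line 4 remove [nbo,jam,hcj] add [vyvj,mhhhp] -> 9 lines: ewts lup ipu qkj qemp vyvj mhhhp mpkzf uidej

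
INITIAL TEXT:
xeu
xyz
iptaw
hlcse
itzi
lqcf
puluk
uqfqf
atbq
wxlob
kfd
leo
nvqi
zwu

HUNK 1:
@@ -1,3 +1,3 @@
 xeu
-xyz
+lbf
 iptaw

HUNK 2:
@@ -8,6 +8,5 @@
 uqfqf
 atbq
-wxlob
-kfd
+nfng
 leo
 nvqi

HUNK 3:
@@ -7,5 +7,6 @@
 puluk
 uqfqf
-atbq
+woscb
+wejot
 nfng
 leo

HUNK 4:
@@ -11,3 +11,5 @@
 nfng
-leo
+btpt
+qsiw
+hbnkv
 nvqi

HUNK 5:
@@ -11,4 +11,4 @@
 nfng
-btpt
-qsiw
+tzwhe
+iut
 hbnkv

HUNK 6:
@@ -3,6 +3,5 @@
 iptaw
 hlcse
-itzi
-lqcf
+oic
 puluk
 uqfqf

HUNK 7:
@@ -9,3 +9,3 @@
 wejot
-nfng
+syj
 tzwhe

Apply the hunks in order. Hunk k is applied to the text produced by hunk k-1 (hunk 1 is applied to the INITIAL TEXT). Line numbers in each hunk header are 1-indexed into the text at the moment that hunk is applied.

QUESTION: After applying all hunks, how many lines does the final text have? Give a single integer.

Answer: 15

Derivation:
Hunk 1: at line 1 remove [xyz] add [lbf] -> 14 lines: xeu lbf iptaw hlcse itzi lqcf puluk uqfqf atbq wxlob kfd leo nvqi zwu
Hunk 2: at line 8 remove [wxlob,kfd] add [nfng] -> 13 lines: xeu lbf iptaw hlcse itzi lqcf puluk uqfqf atbq nfng leo nvqi zwu
Hunk 3: at line 7 remove [atbq] add [woscb,wejot] -> 14 lines: xeu lbf iptaw hlcse itzi lqcf puluk uqfqf woscb wejot nfng leo nvqi zwu
Hunk 4: at line 11 remove [leo] add [btpt,qsiw,hbnkv] -> 16 lines: xeu lbf iptaw hlcse itzi lqcf puluk uqfqf woscb wejot nfng btpt qsiw hbnkv nvqi zwu
Hunk 5: at line 11 remove [btpt,qsiw] add [tzwhe,iut] -> 16 lines: xeu lbf iptaw hlcse itzi lqcf puluk uqfqf woscb wejot nfng tzwhe iut hbnkv nvqi zwu
Hunk 6: at line 3 remove [itzi,lqcf] add [oic] -> 15 lines: xeu lbf iptaw hlcse oic puluk uqfqf woscb wejot nfng tzwhe iut hbnkv nvqi zwu
Hunk 7: at line 9 remove [nfng] add [syj] -> 15 lines: xeu lbf iptaw hlcse oic puluk uqfqf woscb wejot syj tzwhe iut hbnkv nvqi zwu
Final line count: 15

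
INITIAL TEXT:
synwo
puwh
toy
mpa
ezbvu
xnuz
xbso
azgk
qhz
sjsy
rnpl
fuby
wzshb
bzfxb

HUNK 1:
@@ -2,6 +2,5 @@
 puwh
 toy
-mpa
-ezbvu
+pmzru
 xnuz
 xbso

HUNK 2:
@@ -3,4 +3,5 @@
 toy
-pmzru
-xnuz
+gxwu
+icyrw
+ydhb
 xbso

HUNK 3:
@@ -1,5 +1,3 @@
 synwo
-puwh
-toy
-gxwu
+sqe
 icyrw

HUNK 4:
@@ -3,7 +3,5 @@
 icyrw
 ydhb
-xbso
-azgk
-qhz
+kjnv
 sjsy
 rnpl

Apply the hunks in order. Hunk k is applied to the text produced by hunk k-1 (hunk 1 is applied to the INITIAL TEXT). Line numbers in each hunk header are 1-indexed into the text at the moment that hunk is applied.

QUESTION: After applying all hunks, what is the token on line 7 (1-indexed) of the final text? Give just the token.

Hunk 1: at line 2 remove [mpa,ezbvu] add [pmzru] -> 13 lines: synwo puwh toy pmzru xnuz xbso azgk qhz sjsy rnpl fuby wzshb bzfxb
Hunk 2: at line 3 remove [pmzru,xnuz] add [gxwu,icyrw,ydhb] -> 14 lines: synwo puwh toy gxwu icyrw ydhb xbso azgk qhz sjsy rnpl fuby wzshb bzfxb
Hunk 3: at line 1 remove [puwh,toy,gxwu] add [sqe] -> 12 lines: synwo sqe icyrw ydhb xbso azgk qhz sjsy rnpl fuby wzshb bzfxb
Hunk 4: at line 3 remove [xbso,azgk,qhz] add [kjnv] -> 10 lines: synwo sqe icyrw ydhb kjnv sjsy rnpl fuby wzshb bzfxb
Final line 7: rnpl

Answer: rnpl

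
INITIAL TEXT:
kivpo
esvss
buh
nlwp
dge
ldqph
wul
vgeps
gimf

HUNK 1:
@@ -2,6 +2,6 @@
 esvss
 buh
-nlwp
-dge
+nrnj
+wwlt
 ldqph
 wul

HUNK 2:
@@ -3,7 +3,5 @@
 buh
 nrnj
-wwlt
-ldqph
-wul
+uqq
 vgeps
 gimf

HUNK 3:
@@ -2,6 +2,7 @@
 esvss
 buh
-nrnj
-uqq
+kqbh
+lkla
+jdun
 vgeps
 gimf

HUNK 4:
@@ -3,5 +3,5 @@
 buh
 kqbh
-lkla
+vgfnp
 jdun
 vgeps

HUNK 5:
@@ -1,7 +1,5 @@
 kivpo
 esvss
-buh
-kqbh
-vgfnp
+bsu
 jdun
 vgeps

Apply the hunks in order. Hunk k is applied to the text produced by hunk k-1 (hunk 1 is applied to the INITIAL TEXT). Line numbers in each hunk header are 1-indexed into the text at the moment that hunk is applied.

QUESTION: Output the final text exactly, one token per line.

Hunk 1: at line 2 remove [nlwp,dge] add [nrnj,wwlt] -> 9 lines: kivpo esvss buh nrnj wwlt ldqph wul vgeps gimf
Hunk 2: at line 3 remove [wwlt,ldqph,wul] add [uqq] -> 7 lines: kivpo esvss buh nrnj uqq vgeps gimf
Hunk 3: at line 2 remove [nrnj,uqq] add [kqbh,lkla,jdun] -> 8 lines: kivpo esvss buh kqbh lkla jdun vgeps gimf
Hunk 4: at line 3 remove [lkla] add [vgfnp] -> 8 lines: kivpo esvss buh kqbh vgfnp jdun vgeps gimf
Hunk 5: at line 1 remove [buh,kqbh,vgfnp] add [bsu] -> 6 lines: kivpo esvss bsu jdun vgeps gimf

Answer: kivpo
esvss
bsu
jdun
vgeps
gimf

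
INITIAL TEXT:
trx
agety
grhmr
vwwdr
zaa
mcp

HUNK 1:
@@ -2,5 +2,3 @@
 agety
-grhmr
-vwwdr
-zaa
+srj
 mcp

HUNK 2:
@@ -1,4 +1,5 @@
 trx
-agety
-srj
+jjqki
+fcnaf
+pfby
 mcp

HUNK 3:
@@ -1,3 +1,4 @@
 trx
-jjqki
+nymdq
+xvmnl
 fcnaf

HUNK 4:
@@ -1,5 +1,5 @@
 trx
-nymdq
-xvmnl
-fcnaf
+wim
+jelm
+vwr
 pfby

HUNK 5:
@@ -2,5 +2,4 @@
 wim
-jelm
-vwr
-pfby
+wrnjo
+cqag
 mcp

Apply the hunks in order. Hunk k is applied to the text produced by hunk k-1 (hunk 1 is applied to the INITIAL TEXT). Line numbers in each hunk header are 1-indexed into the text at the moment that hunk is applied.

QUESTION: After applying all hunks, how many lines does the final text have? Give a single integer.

Answer: 5

Derivation:
Hunk 1: at line 2 remove [grhmr,vwwdr,zaa] add [srj] -> 4 lines: trx agety srj mcp
Hunk 2: at line 1 remove [agety,srj] add [jjqki,fcnaf,pfby] -> 5 lines: trx jjqki fcnaf pfby mcp
Hunk 3: at line 1 remove [jjqki] add [nymdq,xvmnl] -> 6 lines: trx nymdq xvmnl fcnaf pfby mcp
Hunk 4: at line 1 remove [nymdq,xvmnl,fcnaf] add [wim,jelm,vwr] -> 6 lines: trx wim jelm vwr pfby mcp
Hunk 5: at line 2 remove [jelm,vwr,pfby] add [wrnjo,cqag] -> 5 lines: trx wim wrnjo cqag mcp
Final line count: 5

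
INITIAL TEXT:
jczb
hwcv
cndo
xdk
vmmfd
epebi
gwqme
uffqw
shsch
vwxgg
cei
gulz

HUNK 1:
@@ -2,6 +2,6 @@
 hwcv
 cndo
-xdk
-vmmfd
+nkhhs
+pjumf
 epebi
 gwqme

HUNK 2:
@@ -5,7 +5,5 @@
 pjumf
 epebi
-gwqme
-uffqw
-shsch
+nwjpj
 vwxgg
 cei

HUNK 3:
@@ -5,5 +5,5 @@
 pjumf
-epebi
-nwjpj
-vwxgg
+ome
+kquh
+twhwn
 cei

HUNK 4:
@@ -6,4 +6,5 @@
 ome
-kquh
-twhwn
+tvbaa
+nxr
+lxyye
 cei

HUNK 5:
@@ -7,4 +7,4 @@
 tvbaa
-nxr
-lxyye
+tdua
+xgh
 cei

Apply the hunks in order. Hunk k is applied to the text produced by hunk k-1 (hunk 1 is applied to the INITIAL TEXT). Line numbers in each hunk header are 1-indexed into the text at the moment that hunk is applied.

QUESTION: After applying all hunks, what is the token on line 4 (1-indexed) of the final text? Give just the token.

Hunk 1: at line 2 remove [xdk,vmmfd] add [nkhhs,pjumf] -> 12 lines: jczb hwcv cndo nkhhs pjumf epebi gwqme uffqw shsch vwxgg cei gulz
Hunk 2: at line 5 remove [gwqme,uffqw,shsch] add [nwjpj] -> 10 lines: jczb hwcv cndo nkhhs pjumf epebi nwjpj vwxgg cei gulz
Hunk 3: at line 5 remove [epebi,nwjpj,vwxgg] add [ome,kquh,twhwn] -> 10 lines: jczb hwcv cndo nkhhs pjumf ome kquh twhwn cei gulz
Hunk 4: at line 6 remove [kquh,twhwn] add [tvbaa,nxr,lxyye] -> 11 lines: jczb hwcv cndo nkhhs pjumf ome tvbaa nxr lxyye cei gulz
Hunk 5: at line 7 remove [nxr,lxyye] add [tdua,xgh] -> 11 lines: jczb hwcv cndo nkhhs pjumf ome tvbaa tdua xgh cei gulz
Final line 4: nkhhs

Answer: nkhhs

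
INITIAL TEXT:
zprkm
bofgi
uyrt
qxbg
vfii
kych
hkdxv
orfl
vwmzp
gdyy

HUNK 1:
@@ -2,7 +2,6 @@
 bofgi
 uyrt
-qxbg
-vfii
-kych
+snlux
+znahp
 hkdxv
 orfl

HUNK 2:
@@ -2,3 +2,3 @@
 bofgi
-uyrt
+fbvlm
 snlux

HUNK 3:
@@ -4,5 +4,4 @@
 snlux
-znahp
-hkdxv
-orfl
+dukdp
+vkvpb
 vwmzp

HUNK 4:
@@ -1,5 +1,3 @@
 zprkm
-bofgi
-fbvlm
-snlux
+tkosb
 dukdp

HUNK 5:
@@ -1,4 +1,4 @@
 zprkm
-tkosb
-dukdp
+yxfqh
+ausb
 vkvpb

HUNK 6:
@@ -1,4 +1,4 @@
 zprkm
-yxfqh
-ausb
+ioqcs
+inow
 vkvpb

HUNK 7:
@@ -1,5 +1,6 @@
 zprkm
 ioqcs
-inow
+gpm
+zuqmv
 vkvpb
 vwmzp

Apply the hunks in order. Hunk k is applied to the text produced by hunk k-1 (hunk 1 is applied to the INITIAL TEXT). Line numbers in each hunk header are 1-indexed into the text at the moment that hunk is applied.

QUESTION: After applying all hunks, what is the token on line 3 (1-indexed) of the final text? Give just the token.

Hunk 1: at line 2 remove [qxbg,vfii,kych] add [snlux,znahp] -> 9 lines: zprkm bofgi uyrt snlux znahp hkdxv orfl vwmzp gdyy
Hunk 2: at line 2 remove [uyrt] add [fbvlm] -> 9 lines: zprkm bofgi fbvlm snlux znahp hkdxv orfl vwmzp gdyy
Hunk 3: at line 4 remove [znahp,hkdxv,orfl] add [dukdp,vkvpb] -> 8 lines: zprkm bofgi fbvlm snlux dukdp vkvpb vwmzp gdyy
Hunk 4: at line 1 remove [bofgi,fbvlm,snlux] add [tkosb] -> 6 lines: zprkm tkosb dukdp vkvpb vwmzp gdyy
Hunk 5: at line 1 remove [tkosb,dukdp] add [yxfqh,ausb] -> 6 lines: zprkm yxfqh ausb vkvpb vwmzp gdyy
Hunk 6: at line 1 remove [yxfqh,ausb] add [ioqcs,inow] -> 6 lines: zprkm ioqcs inow vkvpb vwmzp gdyy
Hunk 7: at line 1 remove [inow] add [gpm,zuqmv] -> 7 lines: zprkm ioqcs gpm zuqmv vkvpb vwmzp gdyy
Final line 3: gpm

Answer: gpm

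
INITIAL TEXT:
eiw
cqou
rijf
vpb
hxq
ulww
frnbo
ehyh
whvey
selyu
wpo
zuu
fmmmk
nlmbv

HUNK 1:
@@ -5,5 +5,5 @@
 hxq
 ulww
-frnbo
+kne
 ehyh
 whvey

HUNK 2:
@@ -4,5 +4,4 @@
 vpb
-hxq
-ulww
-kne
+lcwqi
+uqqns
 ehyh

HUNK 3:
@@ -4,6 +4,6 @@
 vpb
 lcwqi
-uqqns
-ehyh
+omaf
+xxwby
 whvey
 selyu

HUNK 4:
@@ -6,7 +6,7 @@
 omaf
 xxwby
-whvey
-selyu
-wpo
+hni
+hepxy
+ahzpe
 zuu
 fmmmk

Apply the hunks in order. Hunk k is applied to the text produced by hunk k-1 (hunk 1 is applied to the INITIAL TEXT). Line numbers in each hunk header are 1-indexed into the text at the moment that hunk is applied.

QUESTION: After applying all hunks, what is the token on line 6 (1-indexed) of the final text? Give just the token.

Answer: omaf

Derivation:
Hunk 1: at line 5 remove [frnbo] add [kne] -> 14 lines: eiw cqou rijf vpb hxq ulww kne ehyh whvey selyu wpo zuu fmmmk nlmbv
Hunk 2: at line 4 remove [hxq,ulww,kne] add [lcwqi,uqqns] -> 13 lines: eiw cqou rijf vpb lcwqi uqqns ehyh whvey selyu wpo zuu fmmmk nlmbv
Hunk 3: at line 4 remove [uqqns,ehyh] add [omaf,xxwby] -> 13 lines: eiw cqou rijf vpb lcwqi omaf xxwby whvey selyu wpo zuu fmmmk nlmbv
Hunk 4: at line 6 remove [whvey,selyu,wpo] add [hni,hepxy,ahzpe] -> 13 lines: eiw cqou rijf vpb lcwqi omaf xxwby hni hepxy ahzpe zuu fmmmk nlmbv
Final line 6: omaf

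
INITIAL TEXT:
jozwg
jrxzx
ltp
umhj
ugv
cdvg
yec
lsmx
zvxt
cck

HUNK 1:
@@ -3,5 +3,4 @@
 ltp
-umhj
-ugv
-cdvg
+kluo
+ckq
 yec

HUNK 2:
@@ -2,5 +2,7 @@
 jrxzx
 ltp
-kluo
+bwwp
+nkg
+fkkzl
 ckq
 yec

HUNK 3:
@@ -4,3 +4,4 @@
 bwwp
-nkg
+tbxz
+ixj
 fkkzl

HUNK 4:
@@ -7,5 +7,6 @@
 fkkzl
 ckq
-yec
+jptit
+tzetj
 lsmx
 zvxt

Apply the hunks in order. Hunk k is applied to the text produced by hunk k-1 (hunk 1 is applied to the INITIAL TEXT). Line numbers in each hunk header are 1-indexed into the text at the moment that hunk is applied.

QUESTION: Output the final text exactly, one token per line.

Hunk 1: at line 3 remove [umhj,ugv,cdvg] add [kluo,ckq] -> 9 lines: jozwg jrxzx ltp kluo ckq yec lsmx zvxt cck
Hunk 2: at line 2 remove [kluo] add [bwwp,nkg,fkkzl] -> 11 lines: jozwg jrxzx ltp bwwp nkg fkkzl ckq yec lsmx zvxt cck
Hunk 3: at line 4 remove [nkg] add [tbxz,ixj] -> 12 lines: jozwg jrxzx ltp bwwp tbxz ixj fkkzl ckq yec lsmx zvxt cck
Hunk 4: at line 7 remove [yec] add [jptit,tzetj] -> 13 lines: jozwg jrxzx ltp bwwp tbxz ixj fkkzl ckq jptit tzetj lsmx zvxt cck

Answer: jozwg
jrxzx
ltp
bwwp
tbxz
ixj
fkkzl
ckq
jptit
tzetj
lsmx
zvxt
cck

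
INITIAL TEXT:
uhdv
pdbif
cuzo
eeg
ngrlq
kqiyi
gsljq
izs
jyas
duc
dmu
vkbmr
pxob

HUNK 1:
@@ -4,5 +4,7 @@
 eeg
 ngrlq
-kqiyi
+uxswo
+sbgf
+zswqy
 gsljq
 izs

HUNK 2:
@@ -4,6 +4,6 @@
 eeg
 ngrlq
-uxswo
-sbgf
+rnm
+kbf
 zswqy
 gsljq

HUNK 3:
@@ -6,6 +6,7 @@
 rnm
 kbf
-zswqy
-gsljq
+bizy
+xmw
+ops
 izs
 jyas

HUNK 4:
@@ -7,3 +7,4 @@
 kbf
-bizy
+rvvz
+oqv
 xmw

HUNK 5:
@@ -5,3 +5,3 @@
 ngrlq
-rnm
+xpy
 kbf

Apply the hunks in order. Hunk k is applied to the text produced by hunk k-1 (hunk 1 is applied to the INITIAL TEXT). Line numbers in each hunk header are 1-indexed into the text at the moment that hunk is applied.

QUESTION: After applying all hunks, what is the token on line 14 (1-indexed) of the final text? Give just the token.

Hunk 1: at line 4 remove [kqiyi] add [uxswo,sbgf,zswqy] -> 15 lines: uhdv pdbif cuzo eeg ngrlq uxswo sbgf zswqy gsljq izs jyas duc dmu vkbmr pxob
Hunk 2: at line 4 remove [uxswo,sbgf] add [rnm,kbf] -> 15 lines: uhdv pdbif cuzo eeg ngrlq rnm kbf zswqy gsljq izs jyas duc dmu vkbmr pxob
Hunk 3: at line 6 remove [zswqy,gsljq] add [bizy,xmw,ops] -> 16 lines: uhdv pdbif cuzo eeg ngrlq rnm kbf bizy xmw ops izs jyas duc dmu vkbmr pxob
Hunk 4: at line 7 remove [bizy] add [rvvz,oqv] -> 17 lines: uhdv pdbif cuzo eeg ngrlq rnm kbf rvvz oqv xmw ops izs jyas duc dmu vkbmr pxob
Hunk 5: at line 5 remove [rnm] add [xpy] -> 17 lines: uhdv pdbif cuzo eeg ngrlq xpy kbf rvvz oqv xmw ops izs jyas duc dmu vkbmr pxob
Final line 14: duc

Answer: duc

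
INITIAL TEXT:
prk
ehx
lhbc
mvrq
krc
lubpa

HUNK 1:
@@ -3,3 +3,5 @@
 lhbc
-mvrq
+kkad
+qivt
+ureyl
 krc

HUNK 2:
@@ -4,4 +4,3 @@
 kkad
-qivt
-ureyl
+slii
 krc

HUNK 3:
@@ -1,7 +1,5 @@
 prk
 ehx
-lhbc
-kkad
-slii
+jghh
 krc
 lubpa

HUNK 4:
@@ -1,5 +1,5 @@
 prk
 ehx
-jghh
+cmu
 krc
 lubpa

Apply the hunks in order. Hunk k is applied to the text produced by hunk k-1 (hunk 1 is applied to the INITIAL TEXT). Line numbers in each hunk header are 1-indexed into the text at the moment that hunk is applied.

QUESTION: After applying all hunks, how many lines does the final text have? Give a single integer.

Answer: 5

Derivation:
Hunk 1: at line 3 remove [mvrq] add [kkad,qivt,ureyl] -> 8 lines: prk ehx lhbc kkad qivt ureyl krc lubpa
Hunk 2: at line 4 remove [qivt,ureyl] add [slii] -> 7 lines: prk ehx lhbc kkad slii krc lubpa
Hunk 3: at line 1 remove [lhbc,kkad,slii] add [jghh] -> 5 lines: prk ehx jghh krc lubpa
Hunk 4: at line 1 remove [jghh] add [cmu] -> 5 lines: prk ehx cmu krc lubpa
Final line count: 5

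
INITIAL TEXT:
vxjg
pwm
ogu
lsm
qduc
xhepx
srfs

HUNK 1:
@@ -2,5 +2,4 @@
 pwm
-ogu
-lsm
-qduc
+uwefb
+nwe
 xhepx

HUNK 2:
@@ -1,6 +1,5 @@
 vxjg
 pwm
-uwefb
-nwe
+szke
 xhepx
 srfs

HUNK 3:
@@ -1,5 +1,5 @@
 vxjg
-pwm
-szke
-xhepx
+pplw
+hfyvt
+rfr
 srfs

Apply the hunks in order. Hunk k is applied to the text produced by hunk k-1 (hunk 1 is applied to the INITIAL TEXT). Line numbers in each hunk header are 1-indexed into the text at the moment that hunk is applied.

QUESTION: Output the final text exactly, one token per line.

Hunk 1: at line 2 remove [ogu,lsm,qduc] add [uwefb,nwe] -> 6 lines: vxjg pwm uwefb nwe xhepx srfs
Hunk 2: at line 1 remove [uwefb,nwe] add [szke] -> 5 lines: vxjg pwm szke xhepx srfs
Hunk 3: at line 1 remove [pwm,szke,xhepx] add [pplw,hfyvt,rfr] -> 5 lines: vxjg pplw hfyvt rfr srfs

Answer: vxjg
pplw
hfyvt
rfr
srfs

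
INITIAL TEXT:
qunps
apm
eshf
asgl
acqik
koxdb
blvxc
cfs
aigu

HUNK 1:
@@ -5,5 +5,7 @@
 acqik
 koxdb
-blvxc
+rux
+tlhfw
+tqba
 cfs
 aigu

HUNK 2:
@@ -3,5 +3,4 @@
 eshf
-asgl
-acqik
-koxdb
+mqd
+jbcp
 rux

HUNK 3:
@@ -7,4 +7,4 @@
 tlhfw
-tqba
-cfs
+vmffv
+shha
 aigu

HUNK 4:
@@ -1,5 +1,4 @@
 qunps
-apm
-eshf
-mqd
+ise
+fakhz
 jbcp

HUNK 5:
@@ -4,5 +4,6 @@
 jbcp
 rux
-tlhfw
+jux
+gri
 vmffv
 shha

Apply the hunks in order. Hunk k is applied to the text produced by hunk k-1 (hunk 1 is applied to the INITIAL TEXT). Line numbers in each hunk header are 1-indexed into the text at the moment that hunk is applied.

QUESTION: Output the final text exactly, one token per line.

Answer: qunps
ise
fakhz
jbcp
rux
jux
gri
vmffv
shha
aigu

Derivation:
Hunk 1: at line 5 remove [blvxc] add [rux,tlhfw,tqba] -> 11 lines: qunps apm eshf asgl acqik koxdb rux tlhfw tqba cfs aigu
Hunk 2: at line 3 remove [asgl,acqik,koxdb] add [mqd,jbcp] -> 10 lines: qunps apm eshf mqd jbcp rux tlhfw tqba cfs aigu
Hunk 3: at line 7 remove [tqba,cfs] add [vmffv,shha] -> 10 lines: qunps apm eshf mqd jbcp rux tlhfw vmffv shha aigu
Hunk 4: at line 1 remove [apm,eshf,mqd] add [ise,fakhz] -> 9 lines: qunps ise fakhz jbcp rux tlhfw vmffv shha aigu
Hunk 5: at line 4 remove [tlhfw] add [jux,gri] -> 10 lines: qunps ise fakhz jbcp rux jux gri vmffv shha aigu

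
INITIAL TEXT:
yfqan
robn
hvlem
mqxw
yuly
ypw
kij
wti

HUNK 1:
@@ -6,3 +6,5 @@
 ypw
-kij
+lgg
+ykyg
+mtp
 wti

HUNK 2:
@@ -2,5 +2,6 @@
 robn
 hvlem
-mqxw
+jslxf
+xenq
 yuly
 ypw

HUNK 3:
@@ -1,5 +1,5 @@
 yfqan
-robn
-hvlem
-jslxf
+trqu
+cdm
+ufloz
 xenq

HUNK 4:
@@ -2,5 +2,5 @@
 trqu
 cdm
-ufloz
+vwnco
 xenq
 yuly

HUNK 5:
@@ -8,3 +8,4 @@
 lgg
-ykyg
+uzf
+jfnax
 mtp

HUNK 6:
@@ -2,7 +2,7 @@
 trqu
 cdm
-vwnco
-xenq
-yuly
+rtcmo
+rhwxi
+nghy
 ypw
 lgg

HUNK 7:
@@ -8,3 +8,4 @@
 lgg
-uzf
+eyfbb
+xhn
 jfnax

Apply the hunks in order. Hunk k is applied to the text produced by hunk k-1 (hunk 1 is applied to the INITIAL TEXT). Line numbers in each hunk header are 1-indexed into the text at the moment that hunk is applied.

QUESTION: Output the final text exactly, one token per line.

Answer: yfqan
trqu
cdm
rtcmo
rhwxi
nghy
ypw
lgg
eyfbb
xhn
jfnax
mtp
wti

Derivation:
Hunk 1: at line 6 remove [kij] add [lgg,ykyg,mtp] -> 10 lines: yfqan robn hvlem mqxw yuly ypw lgg ykyg mtp wti
Hunk 2: at line 2 remove [mqxw] add [jslxf,xenq] -> 11 lines: yfqan robn hvlem jslxf xenq yuly ypw lgg ykyg mtp wti
Hunk 3: at line 1 remove [robn,hvlem,jslxf] add [trqu,cdm,ufloz] -> 11 lines: yfqan trqu cdm ufloz xenq yuly ypw lgg ykyg mtp wti
Hunk 4: at line 2 remove [ufloz] add [vwnco] -> 11 lines: yfqan trqu cdm vwnco xenq yuly ypw lgg ykyg mtp wti
Hunk 5: at line 8 remove [ykyg] add [uzf,jfnax] -> 12 lines: yfqan trqu cdm vwnco xenq yuly ypw lgg uzf jfnax mtp wti
Hunk 6: at line 2 remove [vwnco,xenq,yuly] add [rtcmo,rhwxi,nghy] -> 12 lines: yfqan trqu cdm rtcmo rhwxi nghy ypw lgg uzf jfnax mtp wti
Hunk 7: at line 8 remove [uzf] add [eyfbb,xhn] -> 13 lines: yfqan trqu cdm rtcmo rhwxi nghy ypw lgg eyfbb xhn jfnax mtp wti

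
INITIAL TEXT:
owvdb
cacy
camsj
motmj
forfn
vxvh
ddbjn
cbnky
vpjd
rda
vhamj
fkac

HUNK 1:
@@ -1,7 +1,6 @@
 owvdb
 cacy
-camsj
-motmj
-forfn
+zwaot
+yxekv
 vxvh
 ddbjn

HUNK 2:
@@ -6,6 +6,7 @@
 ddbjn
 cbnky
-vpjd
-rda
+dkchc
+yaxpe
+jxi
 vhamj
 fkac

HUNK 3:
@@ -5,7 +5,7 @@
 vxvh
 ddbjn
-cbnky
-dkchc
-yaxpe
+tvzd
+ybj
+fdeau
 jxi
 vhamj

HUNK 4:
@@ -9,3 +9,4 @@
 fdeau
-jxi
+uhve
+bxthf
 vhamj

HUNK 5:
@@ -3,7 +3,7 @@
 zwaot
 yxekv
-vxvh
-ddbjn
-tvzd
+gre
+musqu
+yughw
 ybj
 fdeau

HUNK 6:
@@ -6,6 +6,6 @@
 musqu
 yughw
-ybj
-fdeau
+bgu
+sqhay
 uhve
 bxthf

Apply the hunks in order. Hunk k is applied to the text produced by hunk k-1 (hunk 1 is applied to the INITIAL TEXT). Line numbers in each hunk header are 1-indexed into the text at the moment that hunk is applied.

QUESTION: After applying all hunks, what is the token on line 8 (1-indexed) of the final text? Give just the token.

Answer: bgu

Derivation:
Hunk 1: at line 1 remove [camsj,motmj,forfn] add [zwaot,yxekv] -> 11 lines: owvdb cacy zwaot yxekv vxvh ddbjn cbnky vpjd rda vhamj fkac
Hunk 2: at line 6 remove [vpjd,rda] add [dkchc,yaxpe,jxi] -> 12 lines: owvdb cacy zwaot yxekv vxvh ddbjn cbnky dkchc yaxpe jxi vhamj fkac
Hunk 3: at line 5 remove [cbnky,dkchc,yaxpe] add [tvzd,ybj,fdeau] -> 12 lines: owvdb cacy zwaot yxekv vxvh ddbjn tvzd ybj fdeau jxi vhamj fkac
Hunk 4: at line 9 remove [jxi] add [uhve,bxthf] -> 13 lines: owvdb cacy zwaot yxekv vxvh ddbjn tvzd ybj fdeau uhve bxthf vhamj fkac
Hunk 5: at line 3 remove [vxvh,ddbjn,tvzd] add [gre,musqu,yughw] -> 13 lines: owvdb cacy zwaot yxekv gre musqu yughw ybj fdeau uhve bxthf vhamj fkac
Hunk 6: at line 6 remove [ybj,fdeau] add [bgu,sqhay] -> 13 lines: owvdb cacy zwaot yxekv gre musqu yughw bgu sqhay uhve bxthf vhamj fkac
Final line 8: bgu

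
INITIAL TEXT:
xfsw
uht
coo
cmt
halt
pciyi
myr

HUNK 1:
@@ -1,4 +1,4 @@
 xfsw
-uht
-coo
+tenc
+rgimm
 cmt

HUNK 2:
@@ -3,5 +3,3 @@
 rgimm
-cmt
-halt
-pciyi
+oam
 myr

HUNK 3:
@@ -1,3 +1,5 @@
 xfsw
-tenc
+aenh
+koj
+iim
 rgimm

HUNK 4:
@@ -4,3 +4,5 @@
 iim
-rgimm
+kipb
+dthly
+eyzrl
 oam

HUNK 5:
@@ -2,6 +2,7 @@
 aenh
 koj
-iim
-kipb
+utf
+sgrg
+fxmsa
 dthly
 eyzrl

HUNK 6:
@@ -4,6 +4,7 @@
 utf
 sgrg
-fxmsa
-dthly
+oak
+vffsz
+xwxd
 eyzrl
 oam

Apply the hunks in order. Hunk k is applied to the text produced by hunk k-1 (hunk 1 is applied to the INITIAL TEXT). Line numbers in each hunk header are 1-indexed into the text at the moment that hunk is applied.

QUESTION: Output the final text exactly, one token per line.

Answer: xfsw
aenh
koj
utf
sgrg
oak
vffsz
xwxd
eyzrl
oam
myr

Derivation:
Hunk 1: at line 1 remove [uht,coo] add [tenc,rgimm] -> 7 lines: xfsw tenc rgimm cmt halt pciyi myr
Hunk 2: at line 3 remove [cmt,halt,pciyi] add [oam] -> 5 lines: xfsw tenc rgimm oam myr
Hunk 3: at line 1 remove [tenc] add [aenh,koj,iim] -> 7 lines: xfsw aenh koj iim rgimm oam myr
Hunk 4: at line 4 remove [rgimm] add [kipb,dthly,eyzrl] -> 9 lines: xfsw aenh koj iim kipb dthly eyzrl oam myr
Hunk 5: at line 2 remove [iim,kipb] add [utf,sgrg,fxmsa] -> 10 lines: xfsw aenh koj utf sgrg fxmsa dthly eyzrl oam myr
Hunk 6: at line 4 remove [fxmsa,dthly] add [oak,vffsz,xwxd] -> 11 lines: xfsw aenh koj utf sgrg oak vffsz xwxd eyzrl oam myr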